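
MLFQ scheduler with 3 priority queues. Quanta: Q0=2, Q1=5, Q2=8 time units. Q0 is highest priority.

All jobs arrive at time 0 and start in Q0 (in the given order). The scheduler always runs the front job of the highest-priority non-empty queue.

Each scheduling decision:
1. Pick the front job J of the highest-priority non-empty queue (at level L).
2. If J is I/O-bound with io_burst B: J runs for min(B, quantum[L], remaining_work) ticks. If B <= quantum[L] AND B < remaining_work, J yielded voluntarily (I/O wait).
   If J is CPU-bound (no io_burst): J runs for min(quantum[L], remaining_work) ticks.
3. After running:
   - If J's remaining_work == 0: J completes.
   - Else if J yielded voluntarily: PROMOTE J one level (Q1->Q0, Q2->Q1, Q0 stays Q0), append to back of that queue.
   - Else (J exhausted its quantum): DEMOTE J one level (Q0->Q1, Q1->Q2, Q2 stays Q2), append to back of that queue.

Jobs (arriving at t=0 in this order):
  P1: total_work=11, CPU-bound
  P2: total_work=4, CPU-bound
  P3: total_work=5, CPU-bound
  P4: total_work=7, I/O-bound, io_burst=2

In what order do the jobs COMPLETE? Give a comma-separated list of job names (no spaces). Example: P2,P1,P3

Answer: P4,P2,P3,P1

Derivation:
t=0-2: P1@Q0 runs 2, rem=9, quantum used, demote→Q1. Q0=[P2,P3,P4] Q1=[P1] Q2=[]
t=2-4: P2@Q0 runs 2, rem=2, quantum used, demote→Q1. Q0=[P3,P4] Q1=[P1,P2] Q2=[]
t=4-6: P3@Q0 runs 2, rem=3, quantum used, demote→Q1. Q0=[P4] Q1=[P1,P2,P3] Q2=[]
t=6-8: P4@Q0 runs 2, rem=5, I/O yield, promote→Q0. Q0=[P4] Q1=[P1,P2,P3] Q2=[]
t=8-10: P4@Q0 runs 2, rem=3, I/O yield, promote→Q0. Q0=[P4] Q1=[P1,P2,P3] Q2=[]
t=10-12: P4@Q0 runs 2, rem=1, I/O yield, promote→Q0. Q0=[P4] Q1=[P1,P2,P3] Q2=[]
t=12-13: P4@Q0 runs 1, rem=0, completes. Q0=[] Q1=[P1,P2,P3] Q2=[]
t=13-18: P1@Q1 runs 5, rem=4, quantum used, demote→Q2. Q0=[] Q1=[P2,P3] Q2=[P1]
t=18-20: P2@Q1 runs 2, rem=0, completes. Q0=[] Q1=[P3] Q2=[P1]
t=20-23: P3@Q1 runs 3, rem=0, completes. Q0=[] Q1=[] Q2=[P1]
t=23-27: P1@Q2 runs 4, rem=0, completes. Q0=[] Q1=[] Q2=[]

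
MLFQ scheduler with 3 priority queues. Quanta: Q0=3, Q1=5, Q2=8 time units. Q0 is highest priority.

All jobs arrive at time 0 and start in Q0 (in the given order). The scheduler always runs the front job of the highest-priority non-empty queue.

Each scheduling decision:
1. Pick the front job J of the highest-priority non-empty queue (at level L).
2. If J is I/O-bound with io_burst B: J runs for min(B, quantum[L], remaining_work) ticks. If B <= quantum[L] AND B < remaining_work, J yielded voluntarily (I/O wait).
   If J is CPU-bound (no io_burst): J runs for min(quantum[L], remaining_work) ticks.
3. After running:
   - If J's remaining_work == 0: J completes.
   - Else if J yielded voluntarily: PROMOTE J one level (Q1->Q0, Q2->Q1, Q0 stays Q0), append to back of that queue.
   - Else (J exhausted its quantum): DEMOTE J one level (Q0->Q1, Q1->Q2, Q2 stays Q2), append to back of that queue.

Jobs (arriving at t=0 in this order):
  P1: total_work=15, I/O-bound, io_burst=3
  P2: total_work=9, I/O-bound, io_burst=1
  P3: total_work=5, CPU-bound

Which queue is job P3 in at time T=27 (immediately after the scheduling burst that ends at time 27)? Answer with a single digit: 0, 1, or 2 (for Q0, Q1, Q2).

t=0-3: P1@Q0 runs 3, rem=12, I/O yield, promote→Q0. Q0=[P2,P3,P1] Q1=[] Q2=[]
t=3-4: P2@Q0 runs 1, rem=8, I/O yield, promote→Q0. Q0=[P3,P1,P2] Q1=[] Q2=[]
t=4-7: P3@Q0 runs 3, rem=2, quantum used, demote→Q1. Q0=[P1,P2] Q1=[P3] Q2=[]
t=7-10: P1@Q0 runs 3, rem=9, I/O yield, promote→Q0. Q0=[P2,P1] Q1=[P3] Q2=[]
t=10-11: P2@Q0 runs 1, rem=7, I/O yield, promote→Q0. Q0=[P1,P2] Q1=[P3] Q2=[]
t=11-14: P1@Q0 runs 3, rem=6, I/O yield, promote→Q0. Q0=[P2,P1] Q1=[P3] Q2=[]
t=14-15: P2@Q0 runs 1, rem=6, I/O yield, promote→Q0. Q0=[P1,P2] Q1=[P3] Q2=[]
t=15-18: P1@Q0 runs 3, rem=3, I/O yield, promote→Q0. Q0=[P2,P1] Q1=[P3] Q2=[]
t=18-19: P2@Q0 runs 1, rem=5, I/O yield, promote→Q0. Q0=[P1,P2] Q1=[P3] Q2=[]
t=19-22: P1@Q0 runs 3, rem=0, completes. Q0=[P2] Q1=[P3] Q2=[]
t=22-23: P2@Q0 runs 1, rem=4, I/O yield, promote→Q0. Q0=[P2] Q1=[P3] Q2=[]
t=23-24: P2@Q0 runs 1, rem=3, I/O yield, promote→Q0. Q0=[P2] Q1=[P3] Q2=[]
t=24-25: P2@Q0 runs 1, rem=2, I/O yield, promote→Q0. Q0=[P2] Q1=[P3] Q2=[]
t=25-26: P2@Q0 runs 1, rem=1, I/O yield, promote→Q0. Q0=[P2] Q1=[P3] Q2=[]
t=26-27: P2@Q0 runs 1, rem=0, completes. Q0=[] Q1=[P3] Q2=[]
t=27-29: P3@Q1 runs 2, rem=0, completes. Q0=[] Q1=[] Q2=[]

Answer: 1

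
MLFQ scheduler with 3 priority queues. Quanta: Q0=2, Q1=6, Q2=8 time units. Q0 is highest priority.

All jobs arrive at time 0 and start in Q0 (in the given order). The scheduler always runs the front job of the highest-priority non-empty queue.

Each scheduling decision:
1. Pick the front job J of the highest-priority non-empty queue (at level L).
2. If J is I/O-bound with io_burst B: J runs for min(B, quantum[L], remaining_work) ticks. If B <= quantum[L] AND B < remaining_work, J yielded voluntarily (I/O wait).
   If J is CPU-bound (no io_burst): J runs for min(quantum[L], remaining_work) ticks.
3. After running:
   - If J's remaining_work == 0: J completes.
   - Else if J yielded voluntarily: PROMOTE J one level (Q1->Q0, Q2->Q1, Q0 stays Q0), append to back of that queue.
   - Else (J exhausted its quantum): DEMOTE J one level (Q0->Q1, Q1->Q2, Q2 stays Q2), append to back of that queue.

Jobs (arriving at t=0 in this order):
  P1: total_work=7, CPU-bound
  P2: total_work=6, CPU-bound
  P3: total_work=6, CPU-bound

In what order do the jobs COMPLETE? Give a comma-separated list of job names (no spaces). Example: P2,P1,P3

Answer: P1,P2,P3

Derivation:
t=0-2: P1@Q0 runs 2, rem=5, quantum used, demote→Q1. Q0=[P2,P3] Q1=[P1] Q2=[]
t=2-4: P2@Q0 runs 2, rem=4, quantum used, demote→Q1. Q0=[P3] Q1=[P1,P2] Q2=[]
t=4-6: P3@Q0 runs 2, rem=4, quantum used, demote→Q1. Q0=[] Q1=[P1,P2,P3] Q2=[]
t=6-11: P1@Q1 runs 5, rem=0, completes. Q0=[] Q1=[P2,P3] Q2=[]
t=11-15: P2@Q1 runs 4, rem=0, completes. Q0=[] Q1=[P3] Q2=[]
t=15-19: P3@Q1 runs 4, rem=0, completes. Q0=[] Q1=[] Q2=[]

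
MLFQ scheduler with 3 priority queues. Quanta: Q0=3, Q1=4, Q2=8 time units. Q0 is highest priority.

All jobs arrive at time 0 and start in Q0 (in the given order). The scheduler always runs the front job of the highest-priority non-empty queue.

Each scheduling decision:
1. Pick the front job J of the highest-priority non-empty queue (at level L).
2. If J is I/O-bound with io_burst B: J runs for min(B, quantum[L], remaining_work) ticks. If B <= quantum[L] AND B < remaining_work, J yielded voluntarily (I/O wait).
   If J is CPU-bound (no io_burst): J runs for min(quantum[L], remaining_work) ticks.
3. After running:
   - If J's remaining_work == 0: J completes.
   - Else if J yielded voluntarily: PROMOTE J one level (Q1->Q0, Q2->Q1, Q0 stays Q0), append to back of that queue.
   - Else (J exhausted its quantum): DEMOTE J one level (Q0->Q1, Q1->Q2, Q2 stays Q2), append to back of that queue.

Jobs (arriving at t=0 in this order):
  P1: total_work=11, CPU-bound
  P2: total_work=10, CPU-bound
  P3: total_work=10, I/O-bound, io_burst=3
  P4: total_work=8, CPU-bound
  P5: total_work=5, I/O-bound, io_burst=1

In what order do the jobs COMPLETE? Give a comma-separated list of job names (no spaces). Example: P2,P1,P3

Answer: P3,P5,P1,P2,P4

Derivation:
t=0-3: P1@Q0 runs 3, rem=8, quantum used, demote→Q1. Q0=[P2,P3,P4,P5] Q1=[P1] Q2=[]
t=3-6: P2@Q0 runs 3, rem=7, quantum used, demote→Q1. Q0=[P3,P4,P5] Q1=[P1,P2] Q2=[]
t=6-9: P3@Q0 runs 3, rem=7, I/O yield, promote→Q0. Q0=[P4,P5,P3] Q1=[P1,P2] Q2=[]
t=9-12: P4@Q0 runs 3, rem=5, quantum used, demote→Q1. Q0=[P5,P3] Q1=[P1,P2,P4] Q2=[]
t=12-13: P5@Q0 runs 1, rem=4, I/O yield, promote→Q0. Q0=[P3,P5] Q1=[P1,P2,P4] Q2=[]
t=13-16: P3@Q0 runs 3, rem=4, I/O yield, promote→Q0. Q0=[P5,P3] Q1=[P1,P2,P4] Q2=[]
t=16-17: P5@Q0 runs 1, rem=3, I/O yield, promote→Q0. Q0=[P3,P5] Q1=[P1,P2,P4] Q2=[]
t=17-20: P3@Q0 runs 3, rem=1, I/O yield, promote→Q0. Q0=[P5,P3] Q1=[P1,P2,P4] Q2=[]
t=20-21: P5@Q0 runs 1, rem=2, I/O yield, promote→Q0. Q0=[P3,P5] Q1=[P1,P2,P4] Q2=[]
t=21-22: P3@Q0 runs 1, rem=0, completes. Q0=[P5] Q1=[P1,P2,P4] Q2=[]
t=22-23: P5@Q0 runs 1, rem=1, I/O yield, promote→Q0. Q0=[P5] Q1=[P1,P2,P4] Q2=[]
t=23-24: P5@Q0 runs 1, rem=0, completes. Q0=[] Q1=[P1,P2,P4] Q2=[]
t=24-28: P1@Q1 runs 4, rem=4, quantum used, demote→Q2. Q0=[] Q1=[P2,P4] Q2=[P1]
t=28-32: P2@Q1 runs 4, rem=3, quantum used, demote→Q2. Q0=[] Q1=[P4] Q2=[P1,P2]
t=32-36: P4@Q1 runs 4, rem=1, quantum used, demote→Q2. Q0=[] Q1=[] Q2=[P1,P2,P4]
t=36-40: P1@Q2 runs 4, rem=0, completes. Q0=[] Q1=[] Q2=[P2,P4]
t=40-43: P2@Q2 runs 3, rem=0, completes. Q0=[] Q1=[] Q2=[P4]
t=43-44: P4@Q2 runs 1, rem=0, completes. Q0=[] Q1=[] Q2=[]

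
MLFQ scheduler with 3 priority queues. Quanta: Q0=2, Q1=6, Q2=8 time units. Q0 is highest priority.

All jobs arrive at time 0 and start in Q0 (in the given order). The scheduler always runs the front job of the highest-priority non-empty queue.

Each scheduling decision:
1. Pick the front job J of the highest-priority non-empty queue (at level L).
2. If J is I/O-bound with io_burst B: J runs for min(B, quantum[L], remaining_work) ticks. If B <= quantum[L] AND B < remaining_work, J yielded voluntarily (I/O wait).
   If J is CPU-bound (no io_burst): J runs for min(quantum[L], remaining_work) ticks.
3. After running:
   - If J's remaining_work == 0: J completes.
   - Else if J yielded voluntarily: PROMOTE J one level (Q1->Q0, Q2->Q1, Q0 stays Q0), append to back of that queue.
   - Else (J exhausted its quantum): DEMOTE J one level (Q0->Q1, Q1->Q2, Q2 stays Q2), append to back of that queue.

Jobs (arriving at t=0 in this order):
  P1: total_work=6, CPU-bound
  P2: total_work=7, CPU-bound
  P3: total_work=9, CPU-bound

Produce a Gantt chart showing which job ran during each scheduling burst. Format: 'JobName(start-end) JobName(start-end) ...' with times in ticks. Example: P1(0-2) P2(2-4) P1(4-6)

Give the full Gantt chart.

t=0-2: P1@Q0 runs 2, rem=4, quantum used, demote→Q1. Q0=[P2,P3] Q1=[P1] Q2=[]
t=2-4: P2@Q0 runs 2, rem=5, quantum used, demote→Q1. Q0=[P3] Q1=[P1,P2] Q2=[]
t=4-6: P3@Q0 runs 2, rem=7, quantum used, demote→Q1. Q0=[] Q1=[P1,P2,P3] Q2=[]
t=6-10: P1@Q1 runs 4, rem=0, completes. Q0=[] Q1=[P2,P3] Q2=[]
t=10-15: P2@Q1 runs 5, rem=0, completes. Q0=[] Q1=[P3] Q2=[]
t=15-21: P3@Q1 runs 6, rem=1, quantum used, demote→Q2. Q0=[] Q1=[] Q2=[P3]
t=21-22: P3@Q2 runs 1, rem=0, completes. Q0=[] Q1=[] Q2=[]

Answer: P1(0-2) P2(2-4) P3(4-6) P1(6-10) P2(10-15) P3(15-21) P3(21-22)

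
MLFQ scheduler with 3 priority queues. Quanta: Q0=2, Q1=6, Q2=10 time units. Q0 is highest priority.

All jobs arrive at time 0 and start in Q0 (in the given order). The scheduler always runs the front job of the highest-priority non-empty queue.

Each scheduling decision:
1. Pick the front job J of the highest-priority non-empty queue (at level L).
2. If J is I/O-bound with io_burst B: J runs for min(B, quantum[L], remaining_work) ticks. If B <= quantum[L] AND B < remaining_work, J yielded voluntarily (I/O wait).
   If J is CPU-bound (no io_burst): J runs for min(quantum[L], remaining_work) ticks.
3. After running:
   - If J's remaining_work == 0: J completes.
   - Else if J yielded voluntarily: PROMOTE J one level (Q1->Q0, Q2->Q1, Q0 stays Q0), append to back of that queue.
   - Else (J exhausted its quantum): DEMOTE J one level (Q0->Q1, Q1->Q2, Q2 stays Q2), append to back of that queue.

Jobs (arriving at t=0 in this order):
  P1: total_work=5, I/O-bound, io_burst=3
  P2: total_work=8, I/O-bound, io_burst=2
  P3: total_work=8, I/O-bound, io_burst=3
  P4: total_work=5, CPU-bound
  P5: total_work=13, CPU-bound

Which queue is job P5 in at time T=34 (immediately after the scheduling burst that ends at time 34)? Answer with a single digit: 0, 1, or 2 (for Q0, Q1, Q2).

t=0-2: P1@Q0 runs 2, rem=3, quantum used, demote→Q1. Q0=[P2,P3,P4,P5] Q1=[P1] Q2=[]
t=2-4: P2@Q0 runs 2, rem=6, I/O yield, promote→Q0. Q0=[P3,P4,P5,P2] Q1=[P1] Q2=[]
t=4-6: P3@Q0 runs 2, rem=6, quantum used, demote→Q1. Q0=[P4,P5,P2] Q1=[P1,P3] Q2=[]
t=6-8: P4@Q0 runs 2, rem=3, quantum used, demote→Q1. Q0=[P5,P2] Q1=[P1,P3,P4] Q2=[]
t=8-10: P5@Q0 runs 2, rem=11, quantum used, demote→Q1. Q0=[P2] Q1=[P1,P3,P4,P5] Q2=[]
t=10-12: P2@Q0 runs 2, rem=4, I/O yield, promote→Q0. Q0=[P2] Q1=[P1,P3,P4,P5] Q2=[]
t=12-14: P2@Q0 runs 2, rem=2, I/O yield, promote→Q0. Q0=[P2] Q1=[P1,P3,P4,P5] Q2=[]
t=14-16: P2@Q0 runs 2, rem=0, completes. Q0=[] Q1=[P1,P3,P4,P5] Q2=[]
t=16-19: P1@Q1 runs 3, rem=0, completes. Q0=[] Q1=[P3,P4,P5] Q2=[]
t=19-22: P3@Q1 runs 3, rem=3, I/O yield, promote→Q0. Q0=[P3] Q1=[P4,P5] Q2=[]
t=22-24: P3@Q0 runs 2, rem=1, quantum used, demote→Q1. Q0=[] Q1=[P4,P5,P3] Q2=[]
t=24-27: P4@Q1 runs 3, rem=0, completes. Q0=[] Q1=[P5,P3] Q2=[]
t=27-33: P5@Q1 runs 6, rem=5, quantum used, demote→Q2. Q0=[] Q1=[P3] Q2=[P5]
t=33-34: P3@Q1 runs 1, rem=0, completes. Q0=[] Q1=[] Q2=[P5]
t=34-39: P5@Q2 runs 5, rem=0, completes. Q0=[] Q1=[] Q2=[]

Answer: 2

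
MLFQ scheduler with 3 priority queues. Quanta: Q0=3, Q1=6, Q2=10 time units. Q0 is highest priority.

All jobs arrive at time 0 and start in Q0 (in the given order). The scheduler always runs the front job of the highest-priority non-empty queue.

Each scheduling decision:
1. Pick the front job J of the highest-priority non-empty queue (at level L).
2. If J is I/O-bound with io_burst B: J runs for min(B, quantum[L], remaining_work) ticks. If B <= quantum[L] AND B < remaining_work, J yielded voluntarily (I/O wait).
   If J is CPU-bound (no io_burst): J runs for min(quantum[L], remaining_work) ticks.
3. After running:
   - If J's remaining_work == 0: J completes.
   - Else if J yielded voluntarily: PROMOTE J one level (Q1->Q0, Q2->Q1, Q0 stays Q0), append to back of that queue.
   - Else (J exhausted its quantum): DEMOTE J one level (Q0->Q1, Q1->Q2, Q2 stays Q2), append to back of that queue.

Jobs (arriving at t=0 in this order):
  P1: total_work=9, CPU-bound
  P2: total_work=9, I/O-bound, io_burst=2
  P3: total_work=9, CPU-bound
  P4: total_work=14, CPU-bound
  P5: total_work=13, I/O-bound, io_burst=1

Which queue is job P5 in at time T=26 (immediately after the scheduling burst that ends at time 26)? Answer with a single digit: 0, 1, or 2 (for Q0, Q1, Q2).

t=0-3: P1@Q0 runs 3, rem=6, quantum used, demote→Q1. Q0=[P2,P3,P4,P5] Q1=[P1] Q2=[]
t=3-5: P2@Q0 runs 2, rem=7, I/O yield, promote→Q0. Q0=[P3,P4,P5,P2] Q1=[P1] Q2=[]
t=5-8: P3@Q0 runs 3, rem=6, quantum used, demote→Q1. Q0=[P4,P5,P2] Q1=[P1,P3] Q2=[]
t=8-11: P4@Q0 runs 3, rem=11, quantum used, demote→Q1. Q0=[P5,P2] Q1=[P1,P3,P4] Q2=[]
t=11-12: P5@Q0 runs 1, rem=12, I/O yield, promote→Q0. Q0=[P2,P5] Q1=[P1,P3,P4] Q2=[]
t=12-14: P2@Q0 runs 2, rem=5, I/O yield, promote→Q0. Q0=[P5,P2] Q1=[P1,P3,P4] Q2=[]
t=14-15: P5@Q0 runs 1, rem=11, I/O yield, promote→Q0. Q0=[P2,P5] Q1=[P1,P3,P4] Q2=[]
t=15-17: P2@Q0 runs 2, rem=3, I/O yield, promote→Q0. Q0=[P5,P2] Q1=[P1,P3,P4] Q2=[]
t=17-18: P5@Q0 runs 1, rem=10, I/O yield, promote→Q0. Q0=[P2,P5] Q1=[P1,P3,P4] Q2=[]
t=18-20: P2@Q0 runs 2, rem=1, I/O yield, promote→Q0. Q0=[P5,P2] Q1=[P1,P3,P4] Q2=[]
t=20-21: P5@Q0 runs 1, rem=9, I/O yield, promote→Q0. Q0=[P2,P5] Q1=[P1,P3,P4] Q2=[]
t=21-22: P2@Q0 runs 1, rem=0, completes. Q0=[P5] Q1=[P1,P3,P4] Q2=[]
t=22-23: P5@Q0 runs 1, rem=8, I/O yield, promote→Q0. Q0=[P5] Q1=[P1,P3,P4] Q2=[]
t=23-24: P5@Q0 runs 1, rem=7, I/O yield, promote→Q0. Q0=[P5] Q1=[P1,P3,P4] Q2=[]
t=24-25: P5@Q0 runs 1, rem=6, I/O yield, promote→Q0. Q0=[P5] Q1=[P1,P3,P4] Q2=[]
t=25-26: P5@Q0 runs 1, rem=5, I/O yield, promote→Q0. Q0=[P5] Q1=[P1,P3,P4] Q2=[]
t=26-27: P5@Q0 runs 1, rem=4, I/O yield, promote→Q0. Q0=[P5] Q1=[P1,P3,P4] Q2=[]
t=27-28: P5@Q0 runs 1, rem=3, I/O yield, promote→Q0. Q0=[P5] Q1=[P1,P3,P4] Q2=[]
t=28-29: P5@Q0 runs 1, rem=2, I/O yield, promote→Q0. Q0=[P5] Q1=[P1,P3,P4] Q2=[]
t=29-30: P5@Q0 runs 1, rem=1, I/O yield, promote→Q0. Q0=[P5] Q1=[P1,P3,P4] Q2=[]
t=30-31: P5@Q0 runs 1, rem=0, completes. Q0=[] Q1=[P1,P3,P4] Q2=[]
t=31-37: P1@Q1 runs 6, rem=0, completes. Q0=[] Q1=[P3,P4] Q2=[]
t=37-43: P3@Q1 runs 6, rem=0, completes. Q0=[] Q1=[P4] Q2=[]
t=43-49: P4@Q1 runs 6, rem=5, quantum used, demote→Q2. Q0=[] Q1=[] Q2=[P4]
t=49-54: P4@Q2 runs 5, rem=0, completes. Q0=[] Q1=[] Q2=[]

Answer: 0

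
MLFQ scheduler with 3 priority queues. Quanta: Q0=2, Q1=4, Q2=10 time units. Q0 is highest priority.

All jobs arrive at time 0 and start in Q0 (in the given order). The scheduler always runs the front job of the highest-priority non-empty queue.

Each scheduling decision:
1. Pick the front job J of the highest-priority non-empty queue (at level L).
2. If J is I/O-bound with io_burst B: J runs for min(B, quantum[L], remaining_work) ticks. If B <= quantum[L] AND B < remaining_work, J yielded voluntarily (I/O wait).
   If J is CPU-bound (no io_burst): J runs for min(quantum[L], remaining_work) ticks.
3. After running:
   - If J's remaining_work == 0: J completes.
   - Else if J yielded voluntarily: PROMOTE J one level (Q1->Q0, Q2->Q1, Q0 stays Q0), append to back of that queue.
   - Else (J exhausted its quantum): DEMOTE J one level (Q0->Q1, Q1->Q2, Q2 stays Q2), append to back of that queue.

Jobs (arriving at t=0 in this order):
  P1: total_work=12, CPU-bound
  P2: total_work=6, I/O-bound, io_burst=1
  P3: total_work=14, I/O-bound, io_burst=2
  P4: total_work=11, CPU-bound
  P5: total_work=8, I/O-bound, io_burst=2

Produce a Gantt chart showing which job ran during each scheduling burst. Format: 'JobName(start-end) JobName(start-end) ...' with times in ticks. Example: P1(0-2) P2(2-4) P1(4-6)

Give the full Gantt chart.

Answer: P1(0-2) P2(2-3) P3(3-5) P4(5-7) P5(7-9) P2(9-10) P3(10-12) P5(12-14) P2(14-15) P3(15-17) P5(17-19) P2(19-20) P3(20-22) P5(22-24) P2(24-25) P3(25-27) P2(27-28) P3(28-30) P3(30-32) P1(32-36) P4(36-40) P1(40-46) P4(46-51)

Derivation:
t=0-2: P1@Q0 runs 2, rem=10, quantum used, demote→Q1. Q0=[P2,P3,P4,P5] Q1=[P1] Q2=[]
t=2-3: P2@Q0 runs 1, rem=5, I/O yield, promote→Q0. Q0=[P3,P4,P5,P2] Q1=[P1] Q2=[]
t=3-5: P3@Q0 runs 2, rem=12, I/O yield, promote→Q0. Q0=[P4,P5,P2,P3] Q1=[P1] Q2=[]
t=5-7: P4@Q0 runs 2, rem=9, quantum used, demote→Q1. Q0=[P5,P2,P3] Q1=[P1,P4] Q2=[]
t=7-9: P5@Q0 runs 2, rem=6, I/O yield, promote→Q0. Q0=[P2,P3,P5] Q1=[P1,P4] Q2=[]
t=9-10: P2@Q0 runs 1, rem=4, I/O yield, promote→Q0. Q0=[P3,P5,P2] Q1=[P1,P4] Q2=[]
t=10-12: P3@Q0 runs 2, rem=10, I/O yield, promote→Q0. Q0=[P5,P2,P3] Q1=[P1,P4] Q2=[]
t=12-14: P5@Q0 runs 2, rem=4, I/O yield, promote→Q0. Q0=[P2,P3,P5] Q1=[P1,P4] Q2=[]
t=14-15: P2@Q0 runs 1, rem=3, I/O yield, promote→Q0. Q0=[P3,P5,P2] Q1=[P1,P4] Q2=[]
t=15-17: P3@Q0 runs 2, rem=8, I/O yield, promote→Q0. Q0=[P5,P2,P3] Q1=[P1,P4] Q2=[]
t=17-19: P5@Q0 runs 2, rem=2, I/O yield, promote→Q0. Q0=[P2,P3,P5] Q1=[P1,P4] Q2=[]
t=19-20: P2@Q0 runs 1, rem=2, I/O yield, promote→Q0. Q0=[P3,P5,P2] Q1=[P1,P4] Q2=[]
t=20-22: P3@Q0 runs 2, rem=6, I/O yield, promote→Q0. Q0=[P5,P2,P3] Q1=[P1,P4] Q2=[]
t=22-24: P5@Q0 runs 2, rem=0, completes. Q0=[P2,P3] Q1=[P1,P4] Q2=[]
t=24-25: P2@Q0 runs 1, rem=1, I/O yield, promote→Q0. Q0=[P3,P2] Q1=[P1,P4] Q2=[]
t=25-27: P3@Q0 runs 2, rem=4, I/O yield, promote→Q0. Q0=[P2,P3] Q1=[P1,P4] Q2=[]
t=27-28: P2@Q0 runs 1, rem=0, completes. Q0=[P3] Q1=[P1,P4] Q2=[]
t=28-30: P3@Q0 runs 2, rem=2, I/O yield, promote→Q0. Q0=[P3] Q1=[P1,P4] Q2=[]
t=30-32: P3@Q0 runs 2, rem=0, completes. Q0=[] Q1=[P1,P4] Q2=[]
t=32-36: P1@Q1 runs 4, rem=6, quantum used, demote→Q2. Q0=[] Q1=[P4] Q2=[P1]
t=36-40: P4@Q1 runs 4, rem=5, quantum used, demote→Q2. Q0=[] Q1=[] Q2=[P1,P4]
t=40-46: P1@Q2 runs 6, rem=0, completes. Q0=[] Q1=[] Q2=[P4]
t=46-51: P4@Q2 runs 5, rem=0, completes. Q0=[] Q1=[] Q2=[]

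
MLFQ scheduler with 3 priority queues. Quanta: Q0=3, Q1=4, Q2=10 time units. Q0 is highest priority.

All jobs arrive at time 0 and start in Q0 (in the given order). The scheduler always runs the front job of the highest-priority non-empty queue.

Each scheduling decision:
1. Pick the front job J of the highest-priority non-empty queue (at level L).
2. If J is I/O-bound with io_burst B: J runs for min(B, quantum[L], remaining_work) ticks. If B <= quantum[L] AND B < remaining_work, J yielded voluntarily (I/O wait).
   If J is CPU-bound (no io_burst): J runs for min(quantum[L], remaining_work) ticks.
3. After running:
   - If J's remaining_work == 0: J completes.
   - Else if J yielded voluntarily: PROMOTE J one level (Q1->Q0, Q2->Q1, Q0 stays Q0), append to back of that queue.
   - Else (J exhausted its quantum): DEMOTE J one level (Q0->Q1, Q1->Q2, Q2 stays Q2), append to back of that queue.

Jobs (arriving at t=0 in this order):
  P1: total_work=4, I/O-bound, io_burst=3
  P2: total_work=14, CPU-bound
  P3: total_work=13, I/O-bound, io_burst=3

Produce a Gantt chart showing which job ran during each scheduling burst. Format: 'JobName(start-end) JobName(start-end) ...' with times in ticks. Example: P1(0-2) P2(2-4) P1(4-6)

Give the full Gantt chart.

Answer: P1(0-3) P2(3-6) P3(6-9) P1(9-10) P3(10-13) P3(13-16) P3(16-19) P3(19-20) P2(20-24) P2(24-31)

Derivation:
t=0-3: P1@Q0 runs 3, rem=1, I/O yield, promote→Q0. Q0=[P2,P3,P1] Q1=[] Q2=[]
t=3-6: P2@Q0 runs 3, rem=11, quantum used, demote→Q1. Q0=[P3,P1] Q1=[P2] Q2=[]
t=6-9: P3@Q0 runs 3, rem=10, I/O yield, promote→Q0. Q0=[P1,P3] Q1=[P2] Q2=[]
t=9-10: P1@Q0 runs 1, rem=0, completes. Q0=[P3] Q1=[P2] Q2=[]
t=10-13: P3@Q0 runs 3, rem=7, I/O yield, promote→Q0. Q0=[P3] Q1=[P2] Q2=[]
t=13-16: P3@Q0 runs 3, rem=4, I/O yield, promote→Q0. Q0=[P3] Q1=[P2] Q2=[]
t=16-19: P3@Q0 runs 3, rem=1, I/O yield, promote→Q0. Q0=[P3] Q1=[P2] Q2=[]
t=19-20: P3@Q0 runs 1, rem=0, completes. Q0=[] Q1=[P2] Q2=[]
t=20-24: P2@Q1 runs 4, rem=7, quantum used, demote→Q2. Q0=[] Q1=[] Q2=[P2]
t=24-31: P2@Q2 runs 7, rem=0, completes. Q0=[] Q1=[] Q2=[]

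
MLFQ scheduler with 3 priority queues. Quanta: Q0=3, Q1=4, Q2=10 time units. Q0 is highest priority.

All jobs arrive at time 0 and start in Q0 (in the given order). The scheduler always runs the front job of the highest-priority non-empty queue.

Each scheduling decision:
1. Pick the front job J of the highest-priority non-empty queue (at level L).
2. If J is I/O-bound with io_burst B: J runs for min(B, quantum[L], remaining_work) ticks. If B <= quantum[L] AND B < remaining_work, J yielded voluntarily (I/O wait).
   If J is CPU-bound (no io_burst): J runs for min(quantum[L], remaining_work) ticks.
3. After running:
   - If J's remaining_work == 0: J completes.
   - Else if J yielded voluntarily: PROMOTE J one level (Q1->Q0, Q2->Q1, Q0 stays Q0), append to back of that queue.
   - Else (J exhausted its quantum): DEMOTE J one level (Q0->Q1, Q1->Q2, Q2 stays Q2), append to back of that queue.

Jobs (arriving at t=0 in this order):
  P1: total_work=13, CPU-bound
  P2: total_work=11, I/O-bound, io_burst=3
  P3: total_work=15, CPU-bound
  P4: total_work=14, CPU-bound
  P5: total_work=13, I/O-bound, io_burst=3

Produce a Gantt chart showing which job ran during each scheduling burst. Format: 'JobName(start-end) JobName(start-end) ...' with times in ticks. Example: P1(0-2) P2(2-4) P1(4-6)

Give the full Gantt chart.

Answer: P1(0-3) P2(3-6) P3(6-9) P4(9-12) P5(12-15) P2(15-18) P5(18-21) P2(21-24) P5(24-27) P2(27-29) P5(29-32) P5(32-33) P1(33-37) P3(37-41) P4(41-45) P1(45-51) P3(51-59) P4(59-66)

Derivation:
t=0-3: P1@Q0 runs 3, rem=10, quantum used, demote→Q1. Q0=[P2,P3,P4,P5] Q1=[P1] Q2=[]
t=3-6: P2@Q0 runs 3, rem=8, I/O yield, promote→Q0. Q0=[P3,P4,P5,P2] Q1=[P1] Q2=[]
t=6-9: P3@Q0 runs 3, rem=12, quantum used, demote→Q1. Q0=[P4,P5,P2] Q1=[P1,P3] Q2=[]
t=9-12: P4@Q0 runs 3, rem=11, quantum used, demote→Q1. Q0=[P5,P2] Q1=[P1,P3,P4] Q2=[]
t=12-15: P5@Q0 runs 3, rem=10, I/O yield, promote→Q0. Q0=[P2,P5] Q1=[P1,P3,P4] Q2=[]
t=15-18: P2@Q0 runs 3, rem=5, I/O yield, promote→Q0. Q0=[P5,P2] Q1=[P1,P3,P4] Q2=[]
t=18-21: P5@Q0 runs 3, rem=7, I/O yield, promote→Q0. Q0=[P2,P5] Q1=[P1,P3,P4] Q2=[]
t=21-24: P2@Q0 runs 3, rem=2, I/O yield, promote→Q0. Q0=[P5,P2] Q1=[P1,P3,P4] Q2=[]
t=24-27: P5@Q0 runs 3, rem=4, I/O yield, promote→Q0. Q0=[P2,P5] Q1=[P1,P3,P4] Q2=[]
t=27-29: P2@Q0 runs 2, rem=0, completes. Q0=[P5] Q1=[P1,P3,P4] Q2=[]
t=29-32: P5@Q0 runs 3, rem=1, I/O yield, promote→Q0. Q0=[P5] Q1=[P1,P3,P4] Q2=[]
t=32-33: P5@Q0 runs 1, rem=0, completes. Q0=[] Q1=[P1,P3,P4] Q2=[]
t=33-37: P1@Q1 runs 4, rem=6, quantum used, demote→Q2. Q0=[] Q1=[P3,P4] Q2=[P1]
t=37-41: P3@Q1 runs 4, rem=8, quantum used, demote→Q2. Q0=[] Q1=[P4] Q2=[P1,P3]
t=41-45: P4@Q1 runs 4, rem=7, quantum used, demote→Q2. Q0=[] Q1=[] Q2=[P1,P3,P4]
t=45-51: P1@Q2 runs 6, rem=0, completes. Q0=[] Q1=[] Q2=[P3,P4]
t=51-59: P3@Q2 runs 8, rem=0, completes. Q0=[] Q1=[] Q2=[P4]
t=59-66: P4@Q2 runs 7, rem=0, completes. Q0=[] Q1=[] Q2=[]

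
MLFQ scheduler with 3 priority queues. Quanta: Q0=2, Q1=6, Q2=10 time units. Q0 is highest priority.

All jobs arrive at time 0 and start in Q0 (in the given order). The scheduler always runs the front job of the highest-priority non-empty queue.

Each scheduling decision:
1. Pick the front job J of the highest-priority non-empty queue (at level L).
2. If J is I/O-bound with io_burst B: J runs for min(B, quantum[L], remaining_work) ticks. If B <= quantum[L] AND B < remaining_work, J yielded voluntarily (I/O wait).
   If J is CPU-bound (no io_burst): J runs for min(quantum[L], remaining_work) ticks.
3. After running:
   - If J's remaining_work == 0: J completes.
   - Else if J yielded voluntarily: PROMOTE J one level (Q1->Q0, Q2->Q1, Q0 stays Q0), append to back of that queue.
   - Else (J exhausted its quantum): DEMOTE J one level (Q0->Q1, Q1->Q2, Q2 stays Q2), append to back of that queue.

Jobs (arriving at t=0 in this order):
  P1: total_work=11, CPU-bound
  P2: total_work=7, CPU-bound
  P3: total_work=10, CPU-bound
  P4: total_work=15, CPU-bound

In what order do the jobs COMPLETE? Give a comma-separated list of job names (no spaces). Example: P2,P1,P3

t=0-2: P1@Q0 runs 2, rem=9, quantum used, demote→Q1. Q0=[P2,P3,P4] Q1=[P1] Q2=[]
t=2-4: P2@Q0 runs 2, rem=5, quantum used, demote→Q1. Q0=[P3,P4] Q1=[P1,P2] Q2=[]
t=4-6: P3@Q0 runs 2, rem=8, quantum used, demote→Q1. Q0=[P4] Q1=[P1,P2,P3] Q2=[]
t=6-8: P4@Q0 runs 2, rem=13, quantum used, demote→Q1. Q0=[] Q1=[P1,P2,P3,P4] Q2=[]
t=8-14: P1@Q1 runs 6, rem=3, quantum used, demote→Q2. Q0=[] Q1=[P2,P3,P4] Q2=[P1]
t=14-19: P2@Q1 runs 5, rem=0, completes. Q0=[] Q1=[P3,P4] Q2=[P1]
t=19-25: P3@Q1 runs 6, rem=2, quantum used, demote→Q2. Q0=[] Q1=[P4] Q2=[P1,P3]
t=25-31: P4@Q1 runs 6, rem=7, quantum used, demote→Q2. Q0=[] Q1=[] Q2=[P1,P3,P4]
t=31-34: P1@Q2 runs 3, rem=0, completes. Q0=[] Q1=[] Q2=[P3,P4]
t=34-36: P3@Q2 runs 2, rem=0, completes. Q0=[] Q1=[] Q2=[P4]
t=36-43: P4@Q2 runs 7, rem=0, completes. Q0=[] Q1=[] Q2=[]

Answer: P2,P1,P3,P4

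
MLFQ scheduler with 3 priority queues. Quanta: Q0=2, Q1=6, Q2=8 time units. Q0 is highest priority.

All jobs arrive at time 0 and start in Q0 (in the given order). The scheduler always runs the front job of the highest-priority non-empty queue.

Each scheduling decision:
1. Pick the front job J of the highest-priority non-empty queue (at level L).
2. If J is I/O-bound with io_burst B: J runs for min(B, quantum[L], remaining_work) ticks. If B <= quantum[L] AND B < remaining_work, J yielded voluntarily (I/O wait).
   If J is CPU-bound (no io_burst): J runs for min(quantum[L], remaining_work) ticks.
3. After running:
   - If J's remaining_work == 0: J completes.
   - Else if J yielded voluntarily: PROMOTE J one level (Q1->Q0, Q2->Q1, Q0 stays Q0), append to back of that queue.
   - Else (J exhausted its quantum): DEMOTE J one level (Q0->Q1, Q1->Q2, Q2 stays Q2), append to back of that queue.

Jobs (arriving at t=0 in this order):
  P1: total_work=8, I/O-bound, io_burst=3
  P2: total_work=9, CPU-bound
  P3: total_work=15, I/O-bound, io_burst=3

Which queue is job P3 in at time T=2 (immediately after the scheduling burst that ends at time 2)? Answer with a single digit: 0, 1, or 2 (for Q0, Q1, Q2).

Answer: 0

Derivation:
t=0-2: P1@Q0 runs 2, rem=6, quantum used, demote→Q1. Q0=[P2,P3] Q1=[P1] Q2=[]
t=2-4: P2@Q0 runs 2, rem=7, quantum used, demote→Q1. Q0=[P3] Q1=[P1,P2] Q2=[]
t=4-6: P3@Q0 runs 2, rem=13, quantum used, demote→Q1. Q0=[] Q1=[P1,P2,P3] Q2=[]
t=6-9: P1@Q1 runs 3, rem=3, I/O yield, promote→Q0. Q0=[P1] Q1=[P2,P3] Q2=[]
t=9-11: P1@Q0 runs 2, rem=1, quantum used, demote→Q1. Q0=[] Q1=[P2,P3,P1] Q2=[]
t=11-17: P2@Q1 runs 6, rem=1, quantum used, demote→Q2. Q0=[] Q1=[P3,P1] Q2=[P2]
t=17-20: P3@Q1 runs 3, rem=10, I/O yield, promote→Q0. Q0=[P3] Q1=[P1] Q2=[P2]
t=20-22: P3@Q0 runs 2, rem=8, quantum used, demote→Q1. Q0=[] Q1=[P1,P3] Q2=[P2]
t=22-23: P1@Q1 runs 1, rem=0, completes. Q0=[] Q1=[P3] Q2=[P2]
t=23-26: P3@Q1 runs 3, rem=5, I/O yield, promote→Q0. Q0=[P3] Q1=[] Q2=[P2]
t=26-28: P3@Q0 runs 2, rem=3, quantum used, demote→Q1. Q0=[] Q1=[P3] Q2=[P2]
t=28-31: P3@Q1 runs 3, rem=0, completes. Q0=[] Q1=[] Q2=[P2]
t=31-32: P2@Q2 runs 1, rem=0, completes. Q0=[] Q1=[] Q2=[]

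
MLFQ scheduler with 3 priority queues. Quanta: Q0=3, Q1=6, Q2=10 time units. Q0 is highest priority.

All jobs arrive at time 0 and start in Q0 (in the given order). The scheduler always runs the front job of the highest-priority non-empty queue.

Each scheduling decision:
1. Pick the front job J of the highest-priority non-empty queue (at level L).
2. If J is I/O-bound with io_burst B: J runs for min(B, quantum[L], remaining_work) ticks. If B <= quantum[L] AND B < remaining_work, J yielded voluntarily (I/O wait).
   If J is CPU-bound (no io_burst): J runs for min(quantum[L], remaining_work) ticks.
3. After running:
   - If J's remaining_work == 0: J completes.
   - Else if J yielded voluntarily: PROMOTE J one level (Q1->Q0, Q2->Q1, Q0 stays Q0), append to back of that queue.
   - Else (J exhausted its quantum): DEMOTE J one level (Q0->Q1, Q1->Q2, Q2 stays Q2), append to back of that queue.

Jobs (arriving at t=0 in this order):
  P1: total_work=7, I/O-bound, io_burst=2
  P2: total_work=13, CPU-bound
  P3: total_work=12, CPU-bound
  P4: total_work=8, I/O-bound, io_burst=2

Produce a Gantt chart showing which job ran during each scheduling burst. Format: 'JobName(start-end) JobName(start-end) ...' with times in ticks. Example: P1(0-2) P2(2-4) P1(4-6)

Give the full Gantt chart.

Answer: P1(0-2) P2(2-5) P3(5-8) P4(8-10) P1(10-12) P4(12-14) P1(14-16) P4(16-18) P1(18-19) P4(19-21) P2(21-27) P3(27-33) P2(33-37) P3(37-40)

Derivation:
t=0-2: P1@Q0 runs 2, rem=5, I/O yield, promote→Q0. Q0=[P2,P3,P4,P1] Q1=[] Q2=[]
t=2-5: P2@Q0 runs 3, rem=10, quantum used, demote→Q1. Q0=[P3,P4,P1] Q1=[P2] Q2=[]
t=5-8: P3@Q0 runs 3, rem=9, quantum used, demote→Q1. Q0=[P4,P1] Q1=[P2,P3] Q2=[]
t=8-10: P4@Q0 runs 2, rem=6, I/O yield, promote→Q0. Q0=[P1,P4] Q1=[P2,P3] Q2=[]
t=10-12: P1@Q0 runs 2, rem=3, I/O yield, promote→Q0. Q0=[P4,P1] Q1=[P2,P3] Q2=[]
t=12-14: P4@Q0 runs 2, rem=4, I/O yield, promote→Q0. Q0=[P1,P4] Q1=[P2,P3] Q2=[]
t=14-16: P1@Q0 runs 2, rem=1, I/O yield, promote→Q0. Q0=[P4,P1] Q1=[P2,P3] Q2=[]
t=16-18: P4@Q0 runs 2, rem=2, I/O yield, promote→Q0. Q0=[P1,P4] Q1=[P2,P3] Q2=[]
t=18-19: P1@Q0 runs 1, rem=0, completes. Q0=[P4] Q1=[P2,P3] Q2=[]
t=19-21: P4@Q0 runs 2, rem=0, completes. Q0=[] Q1=[P2,P3] Q2=[]
t=21-27: P2@Q1 runs 6, rem=4, quantum used, demote→Q2. Q0=[] Q1=[P3] Q2=[P2]
t=27-33: P3@Q1 runs 6, rem=3, quantum used, demote→Q2. Q0=[] Q1=[] Q2=[P2,P3]
t=33-37: P2@Q2 runs 4, rem=0, completes. Q0=[] Q1=[] Q2=[P3]
t=37-40: P3@Q2 runs 3, rem=0, completes. Q0=[] Q1=[] Q2=[]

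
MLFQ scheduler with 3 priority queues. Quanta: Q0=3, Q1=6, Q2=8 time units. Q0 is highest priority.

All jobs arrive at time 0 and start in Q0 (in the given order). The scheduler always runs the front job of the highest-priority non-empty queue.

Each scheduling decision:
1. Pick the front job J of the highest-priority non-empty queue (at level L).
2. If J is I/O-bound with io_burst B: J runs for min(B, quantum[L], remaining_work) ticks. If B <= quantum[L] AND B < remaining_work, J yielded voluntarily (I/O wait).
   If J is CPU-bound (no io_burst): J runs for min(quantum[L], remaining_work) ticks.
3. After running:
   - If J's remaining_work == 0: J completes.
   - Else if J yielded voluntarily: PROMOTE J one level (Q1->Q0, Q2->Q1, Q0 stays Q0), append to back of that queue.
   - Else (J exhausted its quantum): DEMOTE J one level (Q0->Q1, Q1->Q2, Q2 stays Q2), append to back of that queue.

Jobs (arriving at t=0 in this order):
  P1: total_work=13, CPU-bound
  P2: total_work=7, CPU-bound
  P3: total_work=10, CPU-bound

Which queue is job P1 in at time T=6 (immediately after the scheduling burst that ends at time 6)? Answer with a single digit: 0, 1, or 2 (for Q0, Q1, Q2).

Answer: 1

Derivation:
t=0-3: P1@Q0 runs 3, rem=10, quantum used, demote→Q1. Q0=[P2,P3] Q1=[P1] Q2=[]
t=3-6: P2@Q0 runs 3, rem=4, quantum used, demote→Q1. Q0=[P3] Q1=[P1,P2] Q2=[]
t=6-9: P3@Q0 runs 3, rem=7, quantum used, demote→Q1. Q0=[] Q1=[P1,P2,P3] Q2=[]
t=9-15: P1@Q1 runs 6, rem=4, quantum used, demote→Q2. Q0=[] Q1=[P2,P3] Q2=[P1]
t=15-19: P2@Q1 runs 4, rem=0, completes. Q0=[] Q1=[P3] Q2=[P1]
t=19-25: P3@Q1 runs 6, rem=1, quantum used, demote→Q2. Q0=[] Q1=[] Q2=[P1,P3]
t=25-29: P1@Q2 runs 4, rem=0, completes. Q0=[] Q1=[] Q2=[P3]
t=29-30: P3@Q2 runs 1, rem=0, completes. Q0=[] Q1=[] Q2=[]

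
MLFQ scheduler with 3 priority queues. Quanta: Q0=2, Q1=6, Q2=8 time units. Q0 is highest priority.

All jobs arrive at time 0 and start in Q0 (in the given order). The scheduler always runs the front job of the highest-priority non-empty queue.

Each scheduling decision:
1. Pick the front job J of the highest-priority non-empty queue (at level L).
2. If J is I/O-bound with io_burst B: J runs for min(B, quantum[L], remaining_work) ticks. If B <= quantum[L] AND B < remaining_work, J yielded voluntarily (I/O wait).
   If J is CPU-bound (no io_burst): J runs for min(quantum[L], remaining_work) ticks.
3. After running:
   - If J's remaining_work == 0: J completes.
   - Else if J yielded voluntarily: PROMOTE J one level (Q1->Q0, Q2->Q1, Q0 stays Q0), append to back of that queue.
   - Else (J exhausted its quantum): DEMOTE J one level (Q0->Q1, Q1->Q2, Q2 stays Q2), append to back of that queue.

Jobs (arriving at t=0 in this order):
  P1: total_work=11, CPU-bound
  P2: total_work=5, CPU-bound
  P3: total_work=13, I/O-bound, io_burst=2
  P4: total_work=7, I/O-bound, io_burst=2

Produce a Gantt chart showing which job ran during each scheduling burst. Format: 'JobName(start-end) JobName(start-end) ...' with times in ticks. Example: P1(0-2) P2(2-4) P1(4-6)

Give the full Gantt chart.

Answer: P1(0-2) P2(2-4) P3(4-6) P4(6-8) P3(8-10) P4(10-12) P3(12-14) P4(14-16) P3(16-18) P4(18-19) P3(19-21) P3(21-23) P3(23-24) P1(24-30) P2(30-33) P1(33-36)

Derivation:
t=0-2: P1@Q0 runs 2, rem=9, quantum used, demote→Q1. Q0=[P2,P3,P4] Q1=[P1] Q2=[]
t=2-4: P2@Q0 runs 2, rem=3, quantum used, demote→Q1. Q0=[P3,P4] Q1=[P1,P2] Q2=[]
t=4-6: P3@Q0 runs 2, rem=11, I/O yield, promote→Q0. Q0=[P4,P3] Q1=[P1,P2] Q2=[]
t=6-8: P4@Q0 runs 2, rem=5, I/O yield, promote→Q0. Q0=[P3,P4] Q1=[P1,P2] Q2=[]
t=8-10: P3@Q0 runs 2, rem=9, I/O yield, promote→Q0. Q0=[P4,P3] Q1=[P1,P2] Q2=[]
t=10-12: P4@Q0 runs 2, rem=3, I/O yield, promote→Q0. Q0=[P3,P4] Q1=[P1,P2] Q2=[]
t=12-14: P3@Q0 runs 2, rem=7, I/O yield, promote→Q0. Q0=[P4,P3] Q1=[P1,P2] Q2=[]
t=14-16: P4@Q0 runs 2, rem=1, I/O yield, promote→Q0. Q0=[P3,P4] Q1=[P1,P2] Q2=[]
t=16-18: P3@Q0 runs 2, rem=5, I/O yield, promote→Q0. Q0=[P4,P3] Q1=[P1,P2] Q2=[]
t=18-19: P4@Q0 runs 1, rem=0, completes. Q0=[P3] Q1=[P1,P2] Q2=[]
t=19-21: P3@Q0 runs 2, rem=3, I/O yield, promote→Q0. Q0=[P3] Q1=[P1,P2] Q2=[]
t=21-23: P3@Q0 runs 2, rem=1, I/O yield, promote→Q0. Q0=[P3] Q1=[P1,P2] Q2=[]
t=23-24: P3@Q0 runs 1, rem=0, completes. Q0=[] Q1=[P1,P2] Q2=[]
t=24-30: P1@Q1 runs 6, rem=3, quantum used, demote→Q2. Q0=[] Q1=[P2] Q2=[P1]
t=30-33: P2@Q1 runs 3, rem=0, completes. Q0=[] Q1=[] Q2=[P1]
t=33-36: P1@Q2 runs 3, rem=0, completes. Q0=[] Q1=[] Q2=[]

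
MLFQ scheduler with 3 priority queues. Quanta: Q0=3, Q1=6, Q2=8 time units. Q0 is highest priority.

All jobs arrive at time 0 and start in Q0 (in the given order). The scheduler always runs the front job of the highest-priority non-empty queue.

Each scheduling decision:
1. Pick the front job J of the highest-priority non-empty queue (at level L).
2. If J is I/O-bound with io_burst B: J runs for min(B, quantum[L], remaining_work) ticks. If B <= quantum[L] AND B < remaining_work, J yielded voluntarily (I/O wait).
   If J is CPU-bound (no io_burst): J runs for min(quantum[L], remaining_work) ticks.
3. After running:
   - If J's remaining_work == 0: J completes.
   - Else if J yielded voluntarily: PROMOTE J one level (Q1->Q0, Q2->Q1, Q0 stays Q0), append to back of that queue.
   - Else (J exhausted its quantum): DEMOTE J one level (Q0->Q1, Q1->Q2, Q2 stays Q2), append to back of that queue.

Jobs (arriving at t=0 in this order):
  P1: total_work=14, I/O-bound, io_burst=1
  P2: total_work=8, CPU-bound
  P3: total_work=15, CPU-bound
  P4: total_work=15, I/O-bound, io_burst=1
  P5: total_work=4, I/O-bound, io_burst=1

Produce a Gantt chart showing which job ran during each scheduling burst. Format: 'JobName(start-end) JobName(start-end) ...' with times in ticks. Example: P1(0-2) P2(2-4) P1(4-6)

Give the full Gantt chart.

t=0-1: P1@Q0 runs 1, rem=13, I/O yield, promote→Q0. Q0=[P2,P3,P4,P5,P1] Q1=[] Q2=[]
t=1-4: P2@Q0 runs 3, rem=5, quantum used, demote→Q1. Q0=[P3,P4,P5,P1] Q1=[P2] Q2=[]
t=4-7: P3@Q0 runs 3, rem=12, quantum used, demote→Q1. Q0=[P4,P5,P1] Q1=[P2,P3] Q2=[]
t=7-8: P4@Q0 runs 1, rem=14, I/O yield, promote→Q0. Q0=[P5,P1,P4] Q1=[P2,P3] Q2=[]
t=8-9: P5@Q0 runs 1, rem=3, I/O yield, promote→Q0. Q0=[P1,P4,P5] Q1=[P2,P3] Q2=[]
t=9-10: P1@Q0 runs 1, rem=12, I/O yield, promote→Q0. Q0=[P4,P5,P1] Q1=[P2,P3] Q2=[]
t=10-11: P4@Q0 runs 1, rem=13, I/O yield, promote→Q0. Q0=[P5,P1,P4] Q1=[P2,P3] Q2=[]
t=11-12: P5@Q0 runs 1, rem=2, I/O yield, promote→Q0. Q0=[P1,P4,P5] Q1=[P2,P3] Q2=[]
t=12-13: P1@Q0 runs 1, rem=11, I/O yield, promote→Q0. Q0=[P4,P5,P1] Q1=[P2,P3] Q2=[]
t=13-14: P4@Q0 runs 1, rem=12, I/O yield, promote→Q0. Q0=[P5,P1,P4] Q1=[P2,P3] Q2=[]
t=14-15: P5@Q0 runs 1, rem=1, I/O yield, promote→Q0. Q0=[P1,P4,P5] Q1=[P2,P3] Q2=[]
t=15-16: P1@Q0 runs 1, rem=10, I/O yield, promote→Q0. Q0=[P4,P5,P1] Q1=[P2,P3] Q2=[]
t=16-17: P4@Q0 runs 1, rem=11, I/O yield, promote→Q0. Q0=[P5,P1,P4] Q1=[P2,P3] Q2=[]
t=17-18: P5@Q0 runs 1, rem=0, completes. Q0=[P1,P4] Q1=[P2,P3] Q2=[]
t=18-19: P1@Q0 runs 1, rem=9, I/O yield, promote→Q0. Q0=[P4,P1] Q1=[P2,P3] Q2=[]
t=19-20: P4@Q0 runs 1, rem=10, I/O yield, promote→Q0. Q0=[P1,P4] Q1=[P2,P3] Q2=[]
t=20-21: P1@Q0 runs 1, rem=8, I/O yield, promote→Q0. Q0=[P4,P1] Q1=[P2,P3] Q2=[]
t=21-22: P4@Q0 runs 1, rem=9, I/O yield, promote→Q0. Q0=[P1,P4] Q1=[P2,P3] Q2=[]
t=22-23: P1@Q0 runs 1, rem=7, I/O yield, promote→Q0. Q0=[P4,P1] Q1=[P2,P3] Q2=[]
t=23-24: P4@Q0 runs 1, rem=8, I/O yield, promote→Q0. Q0=[P1,P4] Q1=[P2,P3] Q2=[]
t=24-25: P1@Q0 runs 1, rem=6, I/O yield, promote→Q0. Q0=[P4,P1] Q1=[P2,P3] Q2=[]
t=25-26: P4@Q0 runs 1, rem=7, I/O yield, promote→Q0. Q0=[P1,P4] Q1=[P2,P3] Q2=[]
t=26-27: P1@Q0 runs 1, rem=5, I/O yield, promote→Q0. Q0=[P4,P1] Q1=[P2,P3] Q2=[]
t=27-28: P4@Q0 runs 1, rem=6, I/O yield, promote→Q0. Q0=[P1,P4] Q1=[P2,P3] Q2=[]
t=28-29: P1@Q0 runs 1, rem=4, I/O yield, promote→Q0. Q0=[P4,P1] Q1=[P2,P3] Q2=[]
t=29-30: P4@Q0 runs 1, rem=5, I/O yield, promote→Q0. Q0=[P1,P4] Q1=[P2,P3] Q2=[]
t=30-31: P1@Q0 runs 1, rem=3, I/O yield, promote→Q0. Q0=[P4,P1] Q1=[P2,P3] Q2=[]
t=31-32: P4@Q0 runs 1, rem=4, I/O yield, promote→Q0. Q0=[P1,P4] Q1=[P2,P3] Q2=[]
t=32-33: P1@Q0 runs 1, rem=2, I/O yield, promote→Q0. Q0=[P4,P1] Q1=[P2,P3] Q2=[]
t=33-34: P4@Q0 runs 1, rem=3, I/O yield, promote→Q0. Q0=[P1,P4] Q1=[P2,P3] Q2=[]
t=34-35: P1@Q0 runs 1, rem=1, I/O yield, promote→Q0. Q0=[P4,P1] Q1=[P2,P3] Q2=[]
t=35-36: P4@Q0 runs 1, rem=2, I/O yield, promote→Q0. Q0=[P1,P4] Q1=[P2,P3] Q2=[]
t=36-37: P1@Q0 runs 1, rem=0, completes. Q0=[P4] Q1=[P2,P3] Q2=[]
t=37-38: P4@Q0 runs 1, rem=1, I/O yield, promote→Q0. Q0=[P4] Q1=[P2,P3] Q2=[]
t=38-39: P4@Q0 runs 1, rem=0, completes. Q0=[] Q1=[P2,P3] Q2=[]
t=39-44: P2@Q1 runs 5, rem=0, completes. Q0=[] Q1=[P3] Q2=[]
t=44-50: P3@Q1 runs 6, rem=6, quantum used, demote→Q2. Q0=[] Q1=[] Q2=[P3]
t=50-56: P3@Q2 runs 6, rem=0, completes. Q0=[] Q1=[] Q2=[]

Answer: P1(0-1) P2(1-4) P3(4-7) P4(7-8) P5(8-9) P1(9-10) P4(10-11) P5(11-12) P1(12-13) P4(13-14) P5(14-15) P1(15-16) P4(16-17) P5(17-18) P1(18-19) P4(19-20) P1(20-21) P4(21-22) P1(22-23) P4(23-24) P1(24-25) P4(25-26) P1(26-27) P4(27-28) P1(28-29) P4(29-30) P1(30-31) P4(31-32) P1(32-33) P4(33-34) P1(34-35) P4(35-36) P1(36-37) P4(37-38) P4(38-39) P2(39-44) P3(44-50) P3(50-56)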